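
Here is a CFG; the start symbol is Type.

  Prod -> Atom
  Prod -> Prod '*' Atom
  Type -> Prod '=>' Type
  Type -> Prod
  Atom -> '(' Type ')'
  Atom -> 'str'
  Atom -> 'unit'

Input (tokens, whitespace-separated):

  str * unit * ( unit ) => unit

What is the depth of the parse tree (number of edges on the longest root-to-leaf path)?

[Type [Prod [Prod [Prod [Atom str]] * [Atom unit]] * [Atom ( [Type [Prod [Atom unit]]] )]] => [Type [Prod [Atom unit]]]]

6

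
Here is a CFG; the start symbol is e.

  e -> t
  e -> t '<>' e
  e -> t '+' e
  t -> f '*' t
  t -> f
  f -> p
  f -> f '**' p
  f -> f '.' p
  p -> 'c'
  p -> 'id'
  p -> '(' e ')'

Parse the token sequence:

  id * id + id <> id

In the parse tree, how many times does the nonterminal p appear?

[e [t [f [p id]] * [t [f [p id]]]] + [e [t [f [p id]]] <> [e [t [f [p id]]]]]]

4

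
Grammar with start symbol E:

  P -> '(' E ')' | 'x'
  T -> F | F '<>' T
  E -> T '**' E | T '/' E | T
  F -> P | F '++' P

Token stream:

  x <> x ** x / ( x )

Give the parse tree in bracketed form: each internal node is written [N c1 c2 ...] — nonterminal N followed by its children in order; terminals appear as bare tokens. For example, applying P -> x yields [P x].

[E [T [F [P x]] <> [T [F [P x]]]] ** [E [T [F [P x]]] / [E [T [F [P ( [E [T [F [P x]]]] )]]]]]]

E
T ** E
F <> T ** E
P <> T ** E
x <> T ** E
x <> F ** E
x <> P ** E
x <> x ** E
x <> x ** T / E
x <> x ** F / E
x <> x ** P / E
x <> x ** x / E
x <> x ** x / T
x <> x ** x / F
x <> x ** x / P
x <> x ** x / ( E )
x <> x ** x / ( T )
x <> x ** x / ( F )
x <> x ** x / ( P )
x <> x ** x / ( x )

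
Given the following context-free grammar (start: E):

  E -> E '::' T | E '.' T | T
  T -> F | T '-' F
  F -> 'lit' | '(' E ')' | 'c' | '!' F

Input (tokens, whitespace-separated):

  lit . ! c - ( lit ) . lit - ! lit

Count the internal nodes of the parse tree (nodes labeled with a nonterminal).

18

[E [E [E [T [F lit]]] . [T [T [F ! [F c]]] - [F ( [E [T [F lit]]] )]]] . [T [T [F lit]] - [F ! [F lit]]]]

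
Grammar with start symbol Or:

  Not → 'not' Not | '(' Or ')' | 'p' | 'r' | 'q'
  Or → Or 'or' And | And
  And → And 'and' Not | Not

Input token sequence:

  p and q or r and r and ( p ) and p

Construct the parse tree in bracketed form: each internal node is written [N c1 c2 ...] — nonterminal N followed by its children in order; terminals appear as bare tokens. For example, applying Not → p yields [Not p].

[Or [Or [And [And [Not p]] and [Not q]]] or [And [And [And [And [Not r]] and [Not r]] and [Not ( [Or [And [Not p]]] )]] and [Not p]]]

Or
Or or And
And or And
And and Not or And
Not and Not or And
p and Not or And
p and q or And
p and q or And and Not
p and q or And and Not and Not
p and q or And and Not and Not and Not
p and q or Not and Not and Not and Not
p and q or r and Not and Not and Not
p and q or r and r and Not and Not
p and q or r and r and ( Or ) and Not
p and q or r and r and ( And ) and Not
p and q or r and r and ( Not ) and Not
p and q or r and r and ( p ) and Not
p and q or r and r and ( p ) and p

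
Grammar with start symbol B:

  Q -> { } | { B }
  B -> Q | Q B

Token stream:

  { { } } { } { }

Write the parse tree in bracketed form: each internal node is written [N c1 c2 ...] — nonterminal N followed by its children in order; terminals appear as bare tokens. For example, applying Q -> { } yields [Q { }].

B
Q B
{ B } B
{ Q } B
{ { } } B
{ { } } Q B
{ { } } { } B
{ { } } { } Q
{ { } } { } { }

[B [Q { [B [Q { }]] }] [B [Q { }] [B [Q { }]]]]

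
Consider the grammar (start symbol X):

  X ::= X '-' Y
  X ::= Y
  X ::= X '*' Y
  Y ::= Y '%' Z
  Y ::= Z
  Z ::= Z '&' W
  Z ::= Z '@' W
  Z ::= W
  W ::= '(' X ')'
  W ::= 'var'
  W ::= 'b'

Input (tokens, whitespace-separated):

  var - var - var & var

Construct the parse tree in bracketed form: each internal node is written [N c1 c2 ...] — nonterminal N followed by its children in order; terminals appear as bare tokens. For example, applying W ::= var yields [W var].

[X [X [X [Y [Z [W var]]]] - [Y [Z [W var]]]] - [Y [Z [Z [W var]] & [W var]]]]

X
X - Y
X - Y - Y
Y - Y - Y
Z - Y - Y
W - Y - Y
var - Y - Y
var - Z - Y
var - W - Y
var - var - Y
var - var - Z
var - var - Z & W
var - var - W & W
var - var - var & W
var - var - var & var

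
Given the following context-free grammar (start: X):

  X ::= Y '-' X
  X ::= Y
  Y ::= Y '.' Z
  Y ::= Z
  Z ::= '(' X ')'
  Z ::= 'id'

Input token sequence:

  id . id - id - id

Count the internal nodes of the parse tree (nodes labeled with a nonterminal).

[X [Y [Y [Z id]] . [Z id]] - [X [Y [Z id]] - [X [Y [Z id]]]]]

11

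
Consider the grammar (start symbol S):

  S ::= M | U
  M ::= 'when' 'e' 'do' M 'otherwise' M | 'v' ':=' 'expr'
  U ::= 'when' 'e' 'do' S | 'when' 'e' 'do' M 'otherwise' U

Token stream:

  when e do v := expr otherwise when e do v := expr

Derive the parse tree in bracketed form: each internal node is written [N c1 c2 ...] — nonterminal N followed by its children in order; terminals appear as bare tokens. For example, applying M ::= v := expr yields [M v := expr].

S
U
when e do M otherwise U
when e do v := expr otherwise U
when e do v := expr otherwise when e do S
when e do v := expr otherwise when e do M
when e do v := expr otherwise when e do v := expr

[S [U when e do [M v := expr] otherwise [U when e do [S [M v := expr]]]]]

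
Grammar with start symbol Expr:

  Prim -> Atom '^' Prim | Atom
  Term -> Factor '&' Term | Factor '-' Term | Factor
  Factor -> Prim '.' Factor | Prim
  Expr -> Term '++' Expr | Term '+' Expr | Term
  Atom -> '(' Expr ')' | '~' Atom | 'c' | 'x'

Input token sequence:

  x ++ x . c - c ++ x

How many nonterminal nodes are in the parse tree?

22

[Expr [Term [Factor [Prim [Atom x]]]] ++ [Expr [Term [Factor [Prim [Atom x]] . [Factor [Prim [Atom c]]]] - [Term [Factor [Prim [Atom c]]]]] ++ [Expr [Term [Factor [Prim [Atom x]]]]]]]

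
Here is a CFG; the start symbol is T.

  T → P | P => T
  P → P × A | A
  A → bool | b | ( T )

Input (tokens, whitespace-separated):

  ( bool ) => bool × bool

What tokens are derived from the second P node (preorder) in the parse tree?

bool

[T [P [A ( [T [P [A bool]]] )]] => [T [P [P [A bool]] × [A bool]]]]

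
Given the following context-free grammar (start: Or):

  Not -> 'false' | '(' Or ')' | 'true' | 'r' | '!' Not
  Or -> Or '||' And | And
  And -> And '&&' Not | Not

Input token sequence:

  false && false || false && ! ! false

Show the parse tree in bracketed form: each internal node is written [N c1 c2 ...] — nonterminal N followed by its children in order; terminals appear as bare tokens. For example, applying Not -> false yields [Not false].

[Or [Or [And [And [Not false]] && [Not false]]] || [And [And [Not false]] && [Not ! [Not ! [Not false]]]]]

Or
Or || And
And || And
And && Not || And
Not && Not || And
false && Not || And
false && false || And
false && false || And && Not
false && false || Not && Not
false && false || false && Not
false && false || false && ! Not
false && false || false && ! ! Not
false && false || false && ! ! false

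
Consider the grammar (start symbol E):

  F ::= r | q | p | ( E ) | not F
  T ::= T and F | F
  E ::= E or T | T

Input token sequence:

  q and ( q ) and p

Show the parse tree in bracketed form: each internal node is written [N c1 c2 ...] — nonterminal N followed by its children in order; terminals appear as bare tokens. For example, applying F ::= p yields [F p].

E
T
T and F
T and F and F
F and F and F
q and F and F
q and ( E ) and F
q and ( T ) and F
q and ( F ) and F
q and ( q ) and F
q and ( q ) and p

[E [T [T [T [F q]] and [F ( [E [T [F q]]] )]] and [F p]]]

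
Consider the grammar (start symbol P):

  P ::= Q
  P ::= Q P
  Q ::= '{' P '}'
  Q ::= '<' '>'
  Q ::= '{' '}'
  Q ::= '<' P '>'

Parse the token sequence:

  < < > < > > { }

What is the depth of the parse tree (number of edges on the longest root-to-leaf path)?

5

[P [Q < [P [Q < >] [P [Q < >]]] >] [P [Q { }]]]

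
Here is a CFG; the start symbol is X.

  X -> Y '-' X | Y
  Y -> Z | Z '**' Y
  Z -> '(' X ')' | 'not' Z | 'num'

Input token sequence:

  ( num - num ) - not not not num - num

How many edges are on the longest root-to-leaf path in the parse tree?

[X [Y [Z ( [X [Y [Z num]] - [X [Y [Z num]]]] )]] - [X [Y [Z not [Z not [Z not [Z num]]]]] - [X [Y [Z num]]]]]

7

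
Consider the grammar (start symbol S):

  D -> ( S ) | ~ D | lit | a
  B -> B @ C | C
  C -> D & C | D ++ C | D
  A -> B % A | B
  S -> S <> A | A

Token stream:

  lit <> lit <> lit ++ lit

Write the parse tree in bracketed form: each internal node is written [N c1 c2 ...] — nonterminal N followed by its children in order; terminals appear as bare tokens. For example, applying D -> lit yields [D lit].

[S [S [S [A [B [C [D lit]]]]] <> [A [B [C [D lit]]]]] <> [A [B [C [D lit] ++ [C [D lit]]]]]]

S
S <> A
S <> A <> A
A <> A <> A
B <> A <> A
C <> A <> A
D <> A <> A
lit <> A <> A
lit <> B <> A
lit <> C <> A
lit <> D <> A
lit <> lit <> A
lit <> lit <> B
lit <> lit <> C
lit <> lit <> D ++ C
lit <> lit <> lit ++ C
lit <> lit <> lit ++ D
lit <> lit <> lit ++ lit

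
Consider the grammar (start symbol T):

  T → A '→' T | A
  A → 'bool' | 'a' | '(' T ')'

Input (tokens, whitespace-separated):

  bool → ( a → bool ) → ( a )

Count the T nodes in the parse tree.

6

[T [A bool] → [T [A ( [T [A a] → [T [A bool]]] )] → [T [A ( [T [A a]] )]]]]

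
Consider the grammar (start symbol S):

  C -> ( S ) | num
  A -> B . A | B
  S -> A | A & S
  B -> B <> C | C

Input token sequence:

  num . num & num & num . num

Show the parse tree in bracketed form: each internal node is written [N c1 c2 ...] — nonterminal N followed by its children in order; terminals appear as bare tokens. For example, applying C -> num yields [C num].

S
A & S
B . A & S
C . A & S
num . A & S
num . B & S
num . C & S
num . num & S
num . num & A & S
num . num & B & S
num . num & C & S
num . num & num & S
num . num & num & A
num . num & num & B . A
num . num & num & C . A
num . num & num & num . A
num . num & num & num . B
num . num & num & num . C
num . num & num & num . num

[S [A [B [C num]] . [A [B [C num]]]] & [S [A [B [C num]]] & [S [A [B [C num]] . [A [B [C num]]]]]]]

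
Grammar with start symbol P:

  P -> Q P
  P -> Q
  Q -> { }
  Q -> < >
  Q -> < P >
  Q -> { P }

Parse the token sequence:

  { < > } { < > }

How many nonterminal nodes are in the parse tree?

8

[P [Q { [P [Q < >]] }] [P [Q { [P [Q < >]] }]]]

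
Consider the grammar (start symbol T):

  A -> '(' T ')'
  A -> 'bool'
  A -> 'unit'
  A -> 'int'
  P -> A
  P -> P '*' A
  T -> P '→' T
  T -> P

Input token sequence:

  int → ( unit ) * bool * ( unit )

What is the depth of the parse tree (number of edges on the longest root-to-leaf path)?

[T [P [A int]] → [T [P [P [P [A ( [T [P [A unit]]] )]] * [A bool]] * [A ( [T [P [A unit]]] )]]]]

9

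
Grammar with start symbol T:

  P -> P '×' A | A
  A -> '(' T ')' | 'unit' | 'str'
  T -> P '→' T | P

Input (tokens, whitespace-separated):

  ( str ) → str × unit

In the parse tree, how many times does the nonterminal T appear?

[T [P [A ( [T [P [A str]]] )]] → [T [P [P [A str]] × [A unit]]]]

3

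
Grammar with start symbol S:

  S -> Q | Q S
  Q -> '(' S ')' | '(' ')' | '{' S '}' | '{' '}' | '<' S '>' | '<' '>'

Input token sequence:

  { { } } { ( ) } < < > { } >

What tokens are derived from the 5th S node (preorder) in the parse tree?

[S [Q { [S [Q { }]] }] [S [Q { [S [Q ( )]] }] [S [Q < [S [Q < >] [S [Q { }]]] >]]]]

< < > { } >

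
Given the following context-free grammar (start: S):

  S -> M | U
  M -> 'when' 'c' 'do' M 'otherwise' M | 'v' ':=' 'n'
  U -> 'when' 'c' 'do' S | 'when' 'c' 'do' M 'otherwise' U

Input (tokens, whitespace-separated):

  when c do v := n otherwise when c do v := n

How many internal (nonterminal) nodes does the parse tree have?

[S [U when c do [M v := n] otherwise [U when c do [S [M v := n]]]]]

6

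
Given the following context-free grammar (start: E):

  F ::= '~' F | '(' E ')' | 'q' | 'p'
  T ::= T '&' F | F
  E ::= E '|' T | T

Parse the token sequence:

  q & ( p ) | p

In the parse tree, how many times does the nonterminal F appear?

4

[E [E [T [T [F q]] & [F ( [E [T [F p]]] )]]] | [T [F p]]]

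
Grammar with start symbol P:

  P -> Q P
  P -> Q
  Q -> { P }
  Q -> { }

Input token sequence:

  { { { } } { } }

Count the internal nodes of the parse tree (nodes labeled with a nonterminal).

[P [Q { [P [Q { [P [Q { }]] }] [P [Q { }]]] }]]

8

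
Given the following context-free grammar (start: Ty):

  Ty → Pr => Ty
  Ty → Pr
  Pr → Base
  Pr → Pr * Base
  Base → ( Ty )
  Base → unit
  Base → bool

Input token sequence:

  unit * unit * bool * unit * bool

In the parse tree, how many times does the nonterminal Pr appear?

5

[Ty [Pr [Pr [Pr [Pr [Pr [Base unit]] * [Base unit]] * [Base bool]] * [Base unit]] * [Base bool]]]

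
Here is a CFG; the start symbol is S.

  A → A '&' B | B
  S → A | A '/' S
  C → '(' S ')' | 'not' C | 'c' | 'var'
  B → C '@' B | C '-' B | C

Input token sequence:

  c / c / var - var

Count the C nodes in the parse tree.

4

[S [A [B [C c]]] / [S [A [B [C c]]] / [S [A [B [C var] - [B [C var]]]]]]]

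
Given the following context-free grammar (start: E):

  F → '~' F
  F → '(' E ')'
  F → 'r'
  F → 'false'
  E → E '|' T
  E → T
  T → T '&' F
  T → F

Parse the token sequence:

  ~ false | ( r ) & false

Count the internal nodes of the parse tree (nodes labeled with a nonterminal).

[E [E [T [F ~ [F false]]]] | [T [T [F ( [E [T [F r]]] )]] & [F false]]]

12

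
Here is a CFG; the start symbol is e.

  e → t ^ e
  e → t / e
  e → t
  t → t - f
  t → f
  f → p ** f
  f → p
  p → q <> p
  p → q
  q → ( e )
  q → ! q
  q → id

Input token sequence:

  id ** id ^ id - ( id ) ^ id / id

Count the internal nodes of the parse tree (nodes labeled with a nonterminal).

[e [t [f [p [q id]] ** [f [p [q id]]]]] ^ [e [t [t [f [p [q id]]]] - [f [p [q ( [e [t [f [p [q id]]]]] )]]]] ^ [e [t [f [p [q id]]]] / [e [t [f [p [q id]]]]]]]]

32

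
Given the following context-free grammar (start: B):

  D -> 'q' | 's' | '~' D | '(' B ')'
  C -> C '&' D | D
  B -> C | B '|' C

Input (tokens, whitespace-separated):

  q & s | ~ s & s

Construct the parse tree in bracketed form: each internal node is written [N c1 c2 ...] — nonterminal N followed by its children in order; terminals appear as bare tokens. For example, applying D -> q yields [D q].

B
B | C
C | C
C & D | C
D & D | C
q & D | C
q & s | C
q & s | C & D
q & s | D & D
q & s | ~ D & D
q & s | ~ s & D
q & s | ~ s & s

[B [B [C [C [D q]] & [D s]]] | [C [C [D ~ [D s]]] & [D s]]]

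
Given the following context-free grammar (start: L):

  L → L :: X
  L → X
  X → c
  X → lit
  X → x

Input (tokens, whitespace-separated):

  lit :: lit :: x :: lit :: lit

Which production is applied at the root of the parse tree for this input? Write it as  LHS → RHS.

L → L :: X

[L [L [L [L [L [X lit]] :: [X lit]] :: [X x]] :: [X lit]] :: [X lit]]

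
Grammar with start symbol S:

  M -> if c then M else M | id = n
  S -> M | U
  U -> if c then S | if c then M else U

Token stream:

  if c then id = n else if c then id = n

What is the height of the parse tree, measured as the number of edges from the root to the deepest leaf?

[S [U if c then [M id = n] else [U if c then [S [M id = n]]]]]

5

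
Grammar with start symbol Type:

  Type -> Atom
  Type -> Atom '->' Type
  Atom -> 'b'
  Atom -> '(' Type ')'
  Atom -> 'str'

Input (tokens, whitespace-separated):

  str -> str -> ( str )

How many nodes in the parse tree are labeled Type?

[Type [Atom str] -> [Type [Atom str] -> [Type [Atom ( [Type [Atom str]] )]]]]

4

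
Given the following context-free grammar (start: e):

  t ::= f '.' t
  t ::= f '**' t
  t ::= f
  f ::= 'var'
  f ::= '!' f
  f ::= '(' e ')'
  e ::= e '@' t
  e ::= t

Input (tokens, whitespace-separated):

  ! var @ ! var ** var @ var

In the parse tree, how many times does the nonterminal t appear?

4

[e [e [e [t [f ! [f var]]]] @ [t [f ! [f var]] ** [t [f var]]]] @ [t [f var]]]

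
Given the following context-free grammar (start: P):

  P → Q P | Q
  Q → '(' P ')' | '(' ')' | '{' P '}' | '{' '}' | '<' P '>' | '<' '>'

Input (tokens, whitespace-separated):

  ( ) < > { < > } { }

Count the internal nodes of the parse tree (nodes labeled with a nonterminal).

[P [Q ( )] [P [Q < >] [P [Q { [P [Q < >]] }] [P [Q { }]]]]]

10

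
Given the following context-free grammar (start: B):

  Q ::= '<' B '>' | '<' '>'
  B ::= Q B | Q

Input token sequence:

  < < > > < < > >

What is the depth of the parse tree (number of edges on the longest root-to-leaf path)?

5

[B [Q < [B [Q < >]] >] [B [Q < [B [Q < >]] >]]]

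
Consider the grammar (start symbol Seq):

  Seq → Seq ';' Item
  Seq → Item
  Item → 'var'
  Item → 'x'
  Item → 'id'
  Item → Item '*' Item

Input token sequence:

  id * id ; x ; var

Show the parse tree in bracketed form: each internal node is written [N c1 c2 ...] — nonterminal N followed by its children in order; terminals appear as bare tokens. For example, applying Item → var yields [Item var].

Seq
Seq ; Item
Seq ; Item ; Item
Item ; Item ; Item
Item * Item ; Item ; Item
id * Item ; Item ; Item
id * id ; Item ; Item
id * id ; x ; Item
id * id ; x ; var

[Seq [Seq [Seq [Item [Item id] * [Item id]]] ; [Item x]] ; [Item var]]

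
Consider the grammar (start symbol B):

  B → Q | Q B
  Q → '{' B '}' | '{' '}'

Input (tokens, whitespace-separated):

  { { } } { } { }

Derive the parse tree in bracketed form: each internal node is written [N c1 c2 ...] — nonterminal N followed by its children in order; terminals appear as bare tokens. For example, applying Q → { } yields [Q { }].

[B [Q { [B [Q { }]] }] [B [Q { }] [B [Q { }]]]]

B
Q B
{ B } B
{ Q } B
{ { } } B
{ { } } Q B
{ { } } { } B
{ { } } { } Q
{ { } } { } { }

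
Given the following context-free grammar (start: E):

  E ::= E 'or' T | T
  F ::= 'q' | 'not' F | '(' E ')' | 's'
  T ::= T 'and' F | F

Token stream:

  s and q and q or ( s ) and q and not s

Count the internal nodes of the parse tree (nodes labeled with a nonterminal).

[E [E [T [T [T [F s]] and [F q]] and [F q]]] or [T [T [T [F ( [E [T [F s]]] )]] and [F q]] and [F not [F s]]]]

18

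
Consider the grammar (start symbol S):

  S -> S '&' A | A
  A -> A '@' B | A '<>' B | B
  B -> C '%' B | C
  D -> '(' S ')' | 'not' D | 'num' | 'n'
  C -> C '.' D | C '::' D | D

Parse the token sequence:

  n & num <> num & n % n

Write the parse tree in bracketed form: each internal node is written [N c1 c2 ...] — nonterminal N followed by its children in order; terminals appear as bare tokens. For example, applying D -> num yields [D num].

S
S & A
S & A & A
A & A & A
B & A & A
C & A & A
D & A & A
n & A & A
n & A <> B & A
n & B <> B & A
n & C <> B & A
n & D <> B & A
n & num <> B & A
n & num <> C & A
n & num <> D & A
n & num <> num & A
n & num <> num & B
n & num <> num & C % B
n & num <> num & D % B
n & num <> num & n % B
n & num <> num & n % C
n & num <> num & n % D
n & num <> num & n % n

[S [S [S [A [B [C [D n]]]]] & [A [A [B [C [D num]]]] <> [B [C [D num]]]]] & [A [B [C [D n]] % [B [C [D n]]]]]]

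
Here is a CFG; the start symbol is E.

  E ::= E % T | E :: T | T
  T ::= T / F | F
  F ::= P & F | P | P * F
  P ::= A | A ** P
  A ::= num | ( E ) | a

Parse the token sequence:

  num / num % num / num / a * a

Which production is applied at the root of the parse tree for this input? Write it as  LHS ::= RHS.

E ::= E % T

[E [E [T [T [F [P [A num]]]] / [F [P [A num]]]]] % [T [T [T [F [P [A num]]]] / [F [P [A num]]]] / [F [P [A a]] * [F [P [A a]]]]]]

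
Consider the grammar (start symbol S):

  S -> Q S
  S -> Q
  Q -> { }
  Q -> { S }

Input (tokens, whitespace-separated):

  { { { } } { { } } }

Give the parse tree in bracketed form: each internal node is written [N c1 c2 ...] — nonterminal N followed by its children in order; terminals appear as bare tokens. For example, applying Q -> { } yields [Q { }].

S
Q
{ S }
{ Q S }
{ { S } S }
{ { Q } S }
{ { { } } S }
{ { { } } Q }
{ { { } } { S } }
{ { { } } { Q } }
{ { { } } { { } } }

[S [Q { [S [Q { [S [Q { }]] }] [S [Q { [S [Q { }]] }]]] }]]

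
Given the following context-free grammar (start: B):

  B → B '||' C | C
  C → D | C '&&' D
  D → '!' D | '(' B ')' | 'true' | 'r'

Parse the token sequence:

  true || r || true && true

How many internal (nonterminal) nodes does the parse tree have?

11

[B [B [B [C [D true]]] || [C [D r]]] || [C [C [D true]] && [D true]]]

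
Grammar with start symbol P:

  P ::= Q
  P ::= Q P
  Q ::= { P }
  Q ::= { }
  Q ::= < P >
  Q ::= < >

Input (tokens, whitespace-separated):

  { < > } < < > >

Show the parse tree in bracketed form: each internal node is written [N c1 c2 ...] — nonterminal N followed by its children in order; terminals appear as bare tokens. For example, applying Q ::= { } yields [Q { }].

P
Q P
{ P } P
{ Q } P
{ < > } P
{ < > } Q
{ < > } < P >
{ < > } < Q >
{ < > } < < > >

[P [Q { [P [Q < >]] }] [P [Q < [P [Q < >]] >]]]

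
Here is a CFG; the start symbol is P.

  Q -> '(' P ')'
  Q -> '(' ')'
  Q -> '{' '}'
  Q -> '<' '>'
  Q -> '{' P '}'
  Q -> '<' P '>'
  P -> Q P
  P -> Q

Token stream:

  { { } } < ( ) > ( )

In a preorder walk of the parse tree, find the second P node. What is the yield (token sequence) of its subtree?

{ }

[P [Q { [P [Q { }]] }] [P [Q < [P [Q ( )]] >] [P [Q ( )]]]]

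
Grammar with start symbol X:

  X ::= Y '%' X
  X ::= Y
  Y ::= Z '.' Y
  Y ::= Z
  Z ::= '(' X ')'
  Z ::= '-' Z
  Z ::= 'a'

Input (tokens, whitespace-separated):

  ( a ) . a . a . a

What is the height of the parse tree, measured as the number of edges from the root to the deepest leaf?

[X [Y [Z ( [X [Y [Z a]]] )] . [Y [Z a] . [Y [Z a] . [Y [Z a]]]]]]

6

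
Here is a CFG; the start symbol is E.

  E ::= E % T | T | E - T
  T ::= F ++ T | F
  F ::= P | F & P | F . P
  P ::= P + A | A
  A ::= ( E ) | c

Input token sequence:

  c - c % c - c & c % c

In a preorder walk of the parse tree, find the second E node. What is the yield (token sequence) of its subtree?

[E [E [E [E [E [T [F [P [A c]]]]] - [T [F [P [A c]]]]] % [T [F [P [A c]]]]] - [T [F [F [P [A c]]] & [P [A c]]]]] % [T [F [P [A c]]]]]

c - c % c - c & c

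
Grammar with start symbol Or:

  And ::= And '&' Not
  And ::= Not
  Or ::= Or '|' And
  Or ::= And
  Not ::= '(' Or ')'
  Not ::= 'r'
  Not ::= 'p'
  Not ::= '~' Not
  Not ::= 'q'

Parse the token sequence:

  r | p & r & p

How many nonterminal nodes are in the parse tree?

10

[Or [Or [And [Not r]]] | [And [And [And [Not p]] & [Not r]] & [Not p]]]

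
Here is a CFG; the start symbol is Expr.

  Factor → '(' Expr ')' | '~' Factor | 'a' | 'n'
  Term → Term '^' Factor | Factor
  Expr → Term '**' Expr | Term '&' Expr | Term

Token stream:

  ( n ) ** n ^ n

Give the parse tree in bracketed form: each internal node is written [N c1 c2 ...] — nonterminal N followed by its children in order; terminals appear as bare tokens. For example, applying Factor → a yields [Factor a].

Expr
Term ** Expr
Factor ** Expr
( Expr ) ** Expr
( Term ) ** Expr
( Factor ) ** Expr
( n ) ** Expr
( n ) ** Term
( n ) ** Term ^ Factor
( n ) ** Factor ^ Factor
( n ) ** n ^ Factor
( n ) ** n ^ n

[Expr [Term [Factor ( [Expr [Term [Factor n]]] )]] ** [Expr [Term [Term [Factor n]] ^ [Factor n]]]]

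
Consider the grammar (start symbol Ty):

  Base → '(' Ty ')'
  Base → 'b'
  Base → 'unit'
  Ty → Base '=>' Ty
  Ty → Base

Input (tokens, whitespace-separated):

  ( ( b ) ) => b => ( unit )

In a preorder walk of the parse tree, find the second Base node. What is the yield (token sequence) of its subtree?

( b )

[Ty [Base ( [Ty [Base ( [Ty [Base b]] )]] )] => [Ty [Base b] => [Ty [Base ( [Ty [Base unit]] )]]]]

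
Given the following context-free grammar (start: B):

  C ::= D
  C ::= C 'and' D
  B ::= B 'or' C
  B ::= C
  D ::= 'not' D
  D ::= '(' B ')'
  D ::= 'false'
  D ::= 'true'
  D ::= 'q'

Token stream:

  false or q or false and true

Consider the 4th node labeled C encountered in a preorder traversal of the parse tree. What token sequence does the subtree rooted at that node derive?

false

[B [B [B [C [D false]]] or [C [D q]]] or [C [C [D false]] and [D true]]]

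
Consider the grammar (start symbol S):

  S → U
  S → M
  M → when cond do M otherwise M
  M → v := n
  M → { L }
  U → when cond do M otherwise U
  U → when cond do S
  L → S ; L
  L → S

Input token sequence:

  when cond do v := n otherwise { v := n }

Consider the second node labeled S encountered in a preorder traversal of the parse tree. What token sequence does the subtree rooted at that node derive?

v := n

[S [M when cond do [M v := n] otherwise [M { [L [S [M v := n]]] }]]]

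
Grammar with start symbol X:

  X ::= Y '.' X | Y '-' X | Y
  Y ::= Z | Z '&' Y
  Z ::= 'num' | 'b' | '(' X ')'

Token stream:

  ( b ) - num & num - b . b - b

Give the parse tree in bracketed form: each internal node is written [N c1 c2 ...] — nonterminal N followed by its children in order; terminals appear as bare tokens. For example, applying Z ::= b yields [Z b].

X
Y - X
Z - X
( X ) - X
( Y ) - X
( Z ) - X
( b ) - X
( b ) - Y - X
( b ) - Z & Y - X
( b ) - num & Y - X
( b ) - num & Z - X
( b ) - num & num - X
( b ) - num & num - Y . X
( b ) - num & num - Z . X
( b ) - num & num - b . X
( b ) - num & num - b . Y - X
( b ) - num & num - b . Z - X
( b ) - num & num - b . b - X
( b ) - num & num - b . b - Y
( b ) - num & num - b . b - Z
( b ) - num & num - b . b - b

[X [Y [Z ( [X [Y [Z b]]] )]] - [X [Y [Z num] & [Y [Z num]]] - [X [Y [Z b]] . [X [Y [Z b]] - [X [Y [Z b]]]]]]]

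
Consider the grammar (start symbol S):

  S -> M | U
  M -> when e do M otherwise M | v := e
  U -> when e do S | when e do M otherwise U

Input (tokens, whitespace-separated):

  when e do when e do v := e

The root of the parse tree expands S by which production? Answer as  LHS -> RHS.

S -> U

[S [U when e do [S [U when e do [S [M v := e]]]]]]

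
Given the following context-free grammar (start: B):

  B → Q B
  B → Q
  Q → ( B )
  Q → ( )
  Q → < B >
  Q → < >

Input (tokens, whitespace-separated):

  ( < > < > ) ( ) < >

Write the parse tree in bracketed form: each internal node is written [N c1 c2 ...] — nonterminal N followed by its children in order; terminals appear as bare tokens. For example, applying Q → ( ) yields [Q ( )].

[B [Q ( [B [Q < >] [B [Q < >]]] )] [B [Q ( )] [B [Q < >]]]]

B
Q B
( B ) B
( Q B ) B
( < > B ) B
( < > Q ) B
( < > < > ) B
( < > < > ) Q B
( < > < > ) ( ) B
( < > < > ) ( ) Q
( < > < > ) ( ) < >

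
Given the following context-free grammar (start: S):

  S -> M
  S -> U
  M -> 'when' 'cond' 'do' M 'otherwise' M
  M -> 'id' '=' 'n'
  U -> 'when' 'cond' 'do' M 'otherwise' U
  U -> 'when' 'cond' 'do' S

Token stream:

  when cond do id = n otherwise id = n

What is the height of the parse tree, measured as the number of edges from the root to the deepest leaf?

[S [M when cond do [M id = n] otherwise [M id = n]]]

3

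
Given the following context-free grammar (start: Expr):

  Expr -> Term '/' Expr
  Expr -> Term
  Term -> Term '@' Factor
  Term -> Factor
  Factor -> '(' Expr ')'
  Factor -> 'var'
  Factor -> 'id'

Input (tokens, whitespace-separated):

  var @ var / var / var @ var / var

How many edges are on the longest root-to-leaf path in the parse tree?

6

[Expr [Term [Term [Factor var]] @ [Factor var]] / [Expr [Term [Factor var]] / [Expr [Term [Term [Factor var]] @ [Factor var]] / [Expr [Term [Factor var]]]]]]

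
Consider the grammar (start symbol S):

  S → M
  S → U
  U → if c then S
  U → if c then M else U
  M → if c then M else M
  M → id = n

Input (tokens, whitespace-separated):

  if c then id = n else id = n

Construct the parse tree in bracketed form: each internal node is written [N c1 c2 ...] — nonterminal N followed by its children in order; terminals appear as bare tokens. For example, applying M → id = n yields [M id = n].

[S [M if c then [M id = n] else [M id = n]]]

S
M
if c then M else M
if c then id = n else M
if c then id = n else id = n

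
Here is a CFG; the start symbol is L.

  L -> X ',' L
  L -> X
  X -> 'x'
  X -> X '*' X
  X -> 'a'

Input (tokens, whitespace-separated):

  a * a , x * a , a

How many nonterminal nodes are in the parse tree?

[L [X [X a] * [X a]] , [L [X [X x] * [X a]] , [L [X a]]]]

10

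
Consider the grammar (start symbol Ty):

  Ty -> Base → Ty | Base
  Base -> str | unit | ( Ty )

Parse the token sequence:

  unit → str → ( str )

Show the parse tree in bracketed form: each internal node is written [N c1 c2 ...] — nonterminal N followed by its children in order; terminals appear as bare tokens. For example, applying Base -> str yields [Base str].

[Ty [Base unit] → [Ty [Base str] → [Ty [Base ( [Ty [Base str]] )]]]]

Ty
Base → Ty
unit → Ty
unit → Base → Ty
unit → str → Ty
unit → str → Base
unit → str → ( Ty )
unit → str → ( Base )
unit → str → ( str )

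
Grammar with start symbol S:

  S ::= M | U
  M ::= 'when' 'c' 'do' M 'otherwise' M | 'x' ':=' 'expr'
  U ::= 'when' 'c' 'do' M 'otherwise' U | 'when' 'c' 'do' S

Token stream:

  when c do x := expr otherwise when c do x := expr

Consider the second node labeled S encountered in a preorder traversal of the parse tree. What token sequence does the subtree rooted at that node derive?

[S [U when c do [M x := expr] otherwise [U when c do [S [M x := expr]]]]]

x := expr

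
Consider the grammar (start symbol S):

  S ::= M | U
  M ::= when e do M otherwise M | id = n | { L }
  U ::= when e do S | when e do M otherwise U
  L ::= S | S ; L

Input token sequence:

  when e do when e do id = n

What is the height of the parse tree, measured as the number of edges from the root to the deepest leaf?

[S [U when e do [S [U when e do [S [M id = n]]]]]]

6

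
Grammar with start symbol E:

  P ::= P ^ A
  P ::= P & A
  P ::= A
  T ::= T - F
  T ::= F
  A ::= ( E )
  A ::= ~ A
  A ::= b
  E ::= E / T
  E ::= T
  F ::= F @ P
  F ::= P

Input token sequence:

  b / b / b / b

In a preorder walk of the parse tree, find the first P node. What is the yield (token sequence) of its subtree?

[E [E [E [E [T [F [P [A b]]]]] / [T [F [P [A b]]]]] / [T [F [P [A b]]]]] / [T [F [P [A b]]]]]

b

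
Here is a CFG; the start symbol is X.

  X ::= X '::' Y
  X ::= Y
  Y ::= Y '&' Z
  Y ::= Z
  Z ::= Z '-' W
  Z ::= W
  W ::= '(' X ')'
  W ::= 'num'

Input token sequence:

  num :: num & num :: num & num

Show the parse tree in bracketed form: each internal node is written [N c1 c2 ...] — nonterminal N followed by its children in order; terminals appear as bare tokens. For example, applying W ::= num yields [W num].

X
X :: Y
X :: Y :: Y
Y :: Y :: Y
Z :: Y :: Y
W :: Y :: Y
num :: Y :: Y
num :: Y & Z :: Y
num :: Z & Z :: Y
num :: W & Z :: Y
num :: num & Z :: Y
num :: num & W :: Y
num :: num & num :: Y
num :: num & num :: Y & Z
num :: num & num :: Z & Z
num :: num & num :: W & Z
num :: num & num :: num & Z
num :: num & num :: num & W
num :: num & num :: num & num

[X [X [X [Y [Z [W num]]]] :: [Y [Y [Z [W num]]] & [Z [W num]]]] :: [Y [Y [Z [W num]]] & [Z [W num]]]]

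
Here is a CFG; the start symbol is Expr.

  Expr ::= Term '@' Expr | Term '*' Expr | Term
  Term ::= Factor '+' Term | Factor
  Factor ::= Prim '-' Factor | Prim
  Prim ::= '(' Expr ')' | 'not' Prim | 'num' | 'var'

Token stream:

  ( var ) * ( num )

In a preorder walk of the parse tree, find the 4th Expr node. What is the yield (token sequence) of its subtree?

num

[Expr [Term [Factor [Prim ( [Expr [Term [Factor [Prim var]]]] )]]] * [Expr [Term [Factor [Prim ( [Expr [Term [Factor [Prim num]]]] )]]]]]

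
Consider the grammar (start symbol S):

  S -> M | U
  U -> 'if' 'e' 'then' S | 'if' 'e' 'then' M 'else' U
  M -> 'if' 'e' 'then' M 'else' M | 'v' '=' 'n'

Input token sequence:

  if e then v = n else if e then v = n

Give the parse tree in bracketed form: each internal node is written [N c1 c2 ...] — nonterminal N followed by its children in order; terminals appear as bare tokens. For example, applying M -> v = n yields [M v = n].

[S [U if e then [M v = n] else [U if e then [S [M v = n]]]]]

S
U
if e then M else U
if e then v = n else U
if e then v = n else if e then S
if e then v = n else if e then M
if e then v = n else if e then v = n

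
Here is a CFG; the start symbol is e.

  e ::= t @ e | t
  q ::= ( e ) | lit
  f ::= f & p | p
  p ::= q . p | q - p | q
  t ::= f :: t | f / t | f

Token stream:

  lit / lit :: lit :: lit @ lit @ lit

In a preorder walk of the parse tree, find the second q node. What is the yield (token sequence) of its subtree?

lit

[e [t [f [p [q lit]]] / [t [f [p [q lit]]] :: [t [f [p [q lit]]] :: [t [f [p [q lit]]]]]]] @ [e [t [f [p [q lit]]]] @ [e [t [f [p [q lit]]]]]]]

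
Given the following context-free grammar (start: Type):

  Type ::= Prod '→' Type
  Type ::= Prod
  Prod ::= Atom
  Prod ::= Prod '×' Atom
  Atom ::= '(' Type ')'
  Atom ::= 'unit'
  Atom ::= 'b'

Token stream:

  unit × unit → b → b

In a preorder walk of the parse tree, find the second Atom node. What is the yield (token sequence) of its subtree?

unit

[Type [Prod [Prod [Atom unit]] × [Atom unit]] → [Type [Prod [Atom b]] → [Type [Prod [Atom b]]]]]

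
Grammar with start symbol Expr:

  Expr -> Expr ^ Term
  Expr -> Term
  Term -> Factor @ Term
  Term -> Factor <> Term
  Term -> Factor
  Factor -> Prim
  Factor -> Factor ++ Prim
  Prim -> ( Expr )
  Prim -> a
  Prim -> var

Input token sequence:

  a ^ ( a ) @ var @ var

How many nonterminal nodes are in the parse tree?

18

[Expr [Expr [Term [Factor [Prim a]]]] ^ [Term [Factor [Prim ( [Expr [Term [Factor [Prim a]]]] )]] @ [Term [Factor [Prim var]] @ [Term [Factor [Prim var]]]]]]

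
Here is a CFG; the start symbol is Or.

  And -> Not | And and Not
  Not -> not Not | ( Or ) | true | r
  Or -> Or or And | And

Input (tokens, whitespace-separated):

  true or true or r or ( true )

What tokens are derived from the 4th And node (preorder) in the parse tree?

( true )

[Or [Or [Or [Or [And [Not true]]] or [And [Not true]]] or [And [Not r]]] or [And [Not ( [Or [And [Not true]]] )]]]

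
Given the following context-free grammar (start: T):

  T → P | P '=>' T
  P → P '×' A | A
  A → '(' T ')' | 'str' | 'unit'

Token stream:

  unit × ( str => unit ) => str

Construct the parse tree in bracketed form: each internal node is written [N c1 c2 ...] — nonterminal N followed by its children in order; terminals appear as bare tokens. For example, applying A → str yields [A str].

[T [P [P [A unit]] × [A ( [T [P [A str]] => [T [P [A unit]]]] )]] => [T [P [A str]]]]

T
P => T
P × A => T
A × A => T
unit × A => T
unit × ( T ) => T
unit × ( P => T ) => T
unit × ( A => T ) => T
unit × ( str => T ) => T
unit × ( str => P ) => T
unit × ( str => A ) => T
unit × ( str => unit ) => T
unit × ( str => unit ) => P
unit × ( str => unit ) => A
unit × ( str => unit ) => str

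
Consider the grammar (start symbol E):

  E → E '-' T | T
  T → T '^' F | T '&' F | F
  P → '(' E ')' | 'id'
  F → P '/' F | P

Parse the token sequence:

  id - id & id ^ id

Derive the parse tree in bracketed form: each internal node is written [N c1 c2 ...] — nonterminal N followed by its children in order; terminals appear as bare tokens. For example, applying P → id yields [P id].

[E [E [T [F [P id]]]] - [T [T [T [F [P id]]] & [F [P id]]] ^ [F [P id]]]]

E
E - T
T - T
F - T
P - T
id - T
id - T ^ F
id - T & F ^ F
id - F & F ^ F
id - P & F ^ F
id - id & F ^ F
id - id & P ^ F
id - id & id ^ F
id - id & id ^ P
id - id & id ^ id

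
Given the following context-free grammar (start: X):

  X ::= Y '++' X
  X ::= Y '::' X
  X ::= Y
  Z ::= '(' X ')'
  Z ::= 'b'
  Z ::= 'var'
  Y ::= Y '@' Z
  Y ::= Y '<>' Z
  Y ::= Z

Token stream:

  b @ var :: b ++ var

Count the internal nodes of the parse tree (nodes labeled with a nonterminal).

[X [Y [Y [Z b]] @ [Z var]] :: [X [Y [Z b]] ++ [X [Y [Z var]]]]]

11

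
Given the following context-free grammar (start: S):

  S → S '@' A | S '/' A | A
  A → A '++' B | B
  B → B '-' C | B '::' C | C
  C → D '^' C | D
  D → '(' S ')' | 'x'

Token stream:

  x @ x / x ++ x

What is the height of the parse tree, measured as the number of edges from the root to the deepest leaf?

7

[S [S [S [A [B [C [D x]]]]] @ [A [B [C [D x]]]]] / [A [A [B [C [D x]]]] ++ [B [C [D x]]]]]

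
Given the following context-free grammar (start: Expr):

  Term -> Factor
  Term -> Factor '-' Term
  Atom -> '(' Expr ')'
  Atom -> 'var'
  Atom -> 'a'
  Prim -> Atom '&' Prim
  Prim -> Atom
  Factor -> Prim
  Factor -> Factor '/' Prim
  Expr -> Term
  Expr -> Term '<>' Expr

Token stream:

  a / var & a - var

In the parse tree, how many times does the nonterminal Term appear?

2

[Expr [Term [Factor [Factor [Prim [Atom a]]] / [Prim [Atom var] & [Prim [Atom a]]]] - [Term [Factor [Prim [Atom var]]]]]]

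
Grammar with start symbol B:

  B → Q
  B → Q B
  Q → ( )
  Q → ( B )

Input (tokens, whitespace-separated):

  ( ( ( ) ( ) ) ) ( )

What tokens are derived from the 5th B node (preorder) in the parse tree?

[B [Q ( [B [Q ( [B [Q ( )] [B [Q ( )]]] )]] )] [B [Q ( )]]]

( )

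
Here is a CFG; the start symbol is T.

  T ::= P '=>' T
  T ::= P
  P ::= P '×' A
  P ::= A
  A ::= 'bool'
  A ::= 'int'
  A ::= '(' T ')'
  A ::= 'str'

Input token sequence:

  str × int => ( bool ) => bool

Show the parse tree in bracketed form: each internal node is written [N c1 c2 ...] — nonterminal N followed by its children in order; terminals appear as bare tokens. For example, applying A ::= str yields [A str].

[T [P [P [A str]] × [A int]] => [T [P [A ( [T [P [A bool]]] )]] => [T [P [A bool]]]]]

T
P => T
P × A => T
A × A => T
str × A => T
str × int => T
str × int => P => T
str × int => A => T
str × int => ( T ) => T
str × int => ( P ) => T
str × int => ( A ) => T
str × int => ( bool ) => T
str × int => ( bool ) => P
str × int => ( bool ) => A
str × int => ( bool ) => bool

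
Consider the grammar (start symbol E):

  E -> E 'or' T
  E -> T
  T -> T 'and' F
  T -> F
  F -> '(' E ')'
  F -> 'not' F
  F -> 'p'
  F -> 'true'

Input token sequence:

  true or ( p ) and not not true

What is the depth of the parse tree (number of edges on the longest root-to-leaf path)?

[E [E [T [F true]]] or [T [T [F ( [E [T [F p]]] )]] and [F not [F not [F true]]]]]

7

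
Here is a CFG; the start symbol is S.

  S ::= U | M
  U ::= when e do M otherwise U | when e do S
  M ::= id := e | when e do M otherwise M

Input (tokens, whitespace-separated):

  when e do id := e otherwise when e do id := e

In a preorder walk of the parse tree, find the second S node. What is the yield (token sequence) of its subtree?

[S [U when e do [M id := e] otherwise [U when e do [S [M id := e]]]]]

id := e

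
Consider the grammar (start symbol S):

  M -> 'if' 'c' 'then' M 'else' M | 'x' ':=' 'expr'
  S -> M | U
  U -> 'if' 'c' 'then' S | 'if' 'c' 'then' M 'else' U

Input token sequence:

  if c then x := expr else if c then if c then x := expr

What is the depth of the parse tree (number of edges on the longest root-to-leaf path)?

[S [U if c then [M x := expr] else [U if c then [S [U if c then [S [M x := expr]]]]]]]

7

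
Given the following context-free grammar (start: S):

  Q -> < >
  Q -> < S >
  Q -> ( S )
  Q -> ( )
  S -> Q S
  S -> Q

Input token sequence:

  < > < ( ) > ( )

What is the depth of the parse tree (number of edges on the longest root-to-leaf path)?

5

[S [Q < >] [S [Q < [S [Q ( )]] >] [S [Q ( )]]]]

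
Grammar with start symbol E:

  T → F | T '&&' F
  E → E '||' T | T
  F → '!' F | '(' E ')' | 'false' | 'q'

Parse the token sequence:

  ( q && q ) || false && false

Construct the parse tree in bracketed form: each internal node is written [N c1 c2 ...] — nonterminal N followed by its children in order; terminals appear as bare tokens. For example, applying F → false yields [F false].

E
E || T
T || T
F || T
( E ) || T
( T ) || T
( T && F ) || T
( F && F ) || T
( q && F ) || T
( q && q ) || T
( q && q ) || T && F
( q && q ) || F && F
( q && q ) || false && F
( q && q ) || false && false

[E [E [T [F ( [E [T [T [F q]] && [F q]]] )]]] || [T [T [F false]] && [F false]]]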